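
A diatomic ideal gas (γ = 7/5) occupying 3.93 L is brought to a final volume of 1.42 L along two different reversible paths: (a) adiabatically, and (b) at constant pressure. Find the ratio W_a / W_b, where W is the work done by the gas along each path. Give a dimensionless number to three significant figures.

Path (a) adiabatic: W = P₁V₁(1 − (V₁/V₂)^(γ−1))/(γ−1) → W_a/(P₁V₁) = -1.256.
Path (b) isobaric: W = P₁(V₂ − V₁) → W_b/(P₁V₁) = -0.6387.
W_a / W_b = -1.256 / -0.6387 = 1.967.

W_a / W_b ≈ 1.97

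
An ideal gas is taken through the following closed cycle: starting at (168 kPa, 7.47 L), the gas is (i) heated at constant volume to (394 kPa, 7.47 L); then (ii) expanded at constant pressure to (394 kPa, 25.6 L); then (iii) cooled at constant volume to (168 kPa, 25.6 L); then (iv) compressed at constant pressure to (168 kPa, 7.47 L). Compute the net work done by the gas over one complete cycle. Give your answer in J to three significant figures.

W_net ≈ 4100 J

Constant-volume legs do no work.
W(ii) = (394)(25.6 − 7.47) = 7143 J; W(iv) = (168)(7.47 − 25.6) = -3046 J.
W_net = 7143 − 3046 = 4097 J (the clockwise enclosed area).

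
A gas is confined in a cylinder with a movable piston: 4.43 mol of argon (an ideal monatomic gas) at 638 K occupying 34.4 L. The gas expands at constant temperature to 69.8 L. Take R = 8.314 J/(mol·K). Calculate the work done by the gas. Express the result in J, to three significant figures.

W ≈ 16600 J

Isothermal: W = nRT ln(V₂/V₁).
W = (4.43)(8.314)(638) × ln(69.8/34.4)
  = 23498 × 0.7076
W_by_gas = 16627 J.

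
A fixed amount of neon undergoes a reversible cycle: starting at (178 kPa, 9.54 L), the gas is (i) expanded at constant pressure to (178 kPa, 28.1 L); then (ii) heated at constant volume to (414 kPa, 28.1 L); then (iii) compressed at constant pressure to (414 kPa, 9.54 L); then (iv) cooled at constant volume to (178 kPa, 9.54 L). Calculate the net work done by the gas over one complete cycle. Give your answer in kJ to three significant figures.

Constant-volume legs do no work.
W(i) = (178)(28.1 − 9.54) = 3304 J; W(iii) = (414)(9.54 − 28.1) = -7684 J.
W_net = 3304 − 7684 = -4380 J (the counter-clockwise enclosed area).

W_net ≈ -4.38 kJ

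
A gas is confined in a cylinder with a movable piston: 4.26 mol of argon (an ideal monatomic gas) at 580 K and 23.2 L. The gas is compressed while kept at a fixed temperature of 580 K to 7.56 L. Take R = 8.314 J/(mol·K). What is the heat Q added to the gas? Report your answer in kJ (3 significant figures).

Isothermal ⇒ ΔU = 0, so Q = W = nRT ln(V₂/V₁).
Q = (4.26)(8.314)(580) ln(7.56/23.2) = 20542 × -1.121 = -23034 J.

Q ≈ -23.0 kJ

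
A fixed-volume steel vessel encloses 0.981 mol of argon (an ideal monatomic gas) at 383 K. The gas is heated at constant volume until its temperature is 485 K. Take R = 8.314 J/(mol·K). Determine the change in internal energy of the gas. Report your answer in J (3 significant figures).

ΔU ≈ 1250 J

Constant volume ⇒ W = 0, so Q = ΔU = nCᵥΔT with Cᵥ = 3R/2 = 12.47 J/(mol·K).
ΔU = (0.981)(12.47)(485 − 383) = 1248 J.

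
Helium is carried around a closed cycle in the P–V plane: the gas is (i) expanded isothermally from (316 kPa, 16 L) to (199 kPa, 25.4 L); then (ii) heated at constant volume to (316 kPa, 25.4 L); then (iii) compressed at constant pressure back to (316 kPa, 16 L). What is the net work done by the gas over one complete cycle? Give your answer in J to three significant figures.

W_net ≈ -634 J

Leg (i): W = PᵢVᵢ ln(V_f/Vᵢ) = (5056) ln(25.4/16) = 2337 J.
Leg (ii): W = 0.
Leg (iii): W = PΔV = (316)(16 − 25.4) = -2970 J.
W_net = 2337 − 2970 = -633.7 J.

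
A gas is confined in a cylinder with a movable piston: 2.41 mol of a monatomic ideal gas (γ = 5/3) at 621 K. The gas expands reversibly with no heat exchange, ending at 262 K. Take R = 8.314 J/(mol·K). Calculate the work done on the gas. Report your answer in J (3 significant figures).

Adiabatic ⇒ Q = 0, so W_by = −ΔU = nCᵥ(T₁ − T₂).
Cᵥ = 3R/2 = 12.47 J/(mol·K).
W = (2.41)(12.47)(621 − 262) = 10790 J.
Work on gas = −W_by = -10790 J.

W ≈ -10800 J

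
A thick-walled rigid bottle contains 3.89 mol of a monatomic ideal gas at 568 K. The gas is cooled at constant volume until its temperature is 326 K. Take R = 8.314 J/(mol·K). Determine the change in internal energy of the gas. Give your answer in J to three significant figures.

ΔU ≈ -11700 J

Constant volume ⇒ W = 0, so Q = ΔU = nCᵥΔT with Cᵥ = 3R/2 = 12.47 J/(mol·K).
ΔU = (3.89)(12.47)(326 − 568) = -11740 J.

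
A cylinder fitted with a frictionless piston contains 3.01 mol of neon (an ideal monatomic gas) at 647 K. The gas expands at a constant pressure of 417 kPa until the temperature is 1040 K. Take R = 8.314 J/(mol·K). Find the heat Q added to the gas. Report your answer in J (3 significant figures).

Isobaric: W = nRΔT = (3.01)(8.314)(393) = 9835 J.
ΔU = nCᵥΔT with Cᵥ = 3R/2: ΔU = (3.01)(12.47)(393) = 14752 J.
Q = ΔU + W = 14752 + 9835 = 24587 J.

Q ≈ 24600 J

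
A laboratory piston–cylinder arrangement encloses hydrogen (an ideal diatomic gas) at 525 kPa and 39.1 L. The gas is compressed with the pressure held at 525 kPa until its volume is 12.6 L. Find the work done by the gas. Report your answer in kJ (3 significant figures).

W ≈ -13.9 kJ

Isobaric: W = P ΔV.
W = (525 kPa)(12.6 − 39.1 L) = (525)(-26.5) = -13912 J.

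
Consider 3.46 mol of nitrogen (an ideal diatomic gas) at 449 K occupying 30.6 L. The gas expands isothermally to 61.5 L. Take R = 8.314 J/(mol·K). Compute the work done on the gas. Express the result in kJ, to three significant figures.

Isothermal: W = nRT ln(V₂/V₁).
W = (3.46)(8.314)(449) × ln(61.5/30.6)
  = 12916 × 0.698
W_by_gas = 9016 J; work on gas = −W_by = -9016 J.

W ≈ -9.02 kJ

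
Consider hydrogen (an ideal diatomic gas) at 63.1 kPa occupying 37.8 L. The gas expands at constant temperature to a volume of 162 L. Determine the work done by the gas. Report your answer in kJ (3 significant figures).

W ≈ 3.47 kJ

Isothermal: W = nRT ln(V₂/V₁) = P₁V₁ ln(V₂/V₁).
P₁V₁ = (63.1 kPa)(37.8 L) = 2385 J.
W = 2385 × ln(162/37.8) = 2385 × 1.455
W_by_gas = 3471 J.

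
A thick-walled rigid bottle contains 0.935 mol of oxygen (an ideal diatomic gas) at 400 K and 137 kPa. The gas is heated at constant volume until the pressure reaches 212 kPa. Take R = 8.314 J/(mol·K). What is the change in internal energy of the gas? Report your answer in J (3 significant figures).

Constant volume ⇒ W = 0, so Q = ΔU = nCᵥΔT with Cᵥ = 5R/2 = 20.79 J/(mol·K).
At constant V, T₂/T₁ = P₂/P₁ ⇒ ΔT = T₁(P₂/P₁ − 1) = 400·(212/137 − 1) = 219 K.
ΔU = (0.935)(20.79)(219) = 4256 J.

ΔU ≈ 4260 J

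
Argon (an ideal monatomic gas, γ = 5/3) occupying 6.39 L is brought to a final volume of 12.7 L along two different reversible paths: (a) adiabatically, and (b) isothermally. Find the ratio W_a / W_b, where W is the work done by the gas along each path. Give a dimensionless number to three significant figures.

Path (a) adiabatic: W = P₁V₁(1 − (V₁/V₂)^(γ−1))/(γ−1) → W_a/(P₁V₁) = 0.5511.
Path (b) isothermal: W = P₁V₁ ln(V₂/V₁) → W_b/(P₁V₁) = 0.6869.
W_a / W_b = 0.5511 / 0.6869 = 0.8023.

W_a / W_b ≈ 0.802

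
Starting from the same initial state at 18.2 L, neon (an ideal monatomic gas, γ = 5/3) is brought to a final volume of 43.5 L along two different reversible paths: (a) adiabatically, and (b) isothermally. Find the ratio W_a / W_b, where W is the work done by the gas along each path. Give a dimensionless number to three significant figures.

Path (a) adiabatic: W = P₁V₁(1 − (V₁/V₂)^(γ−1))/(γ−1) → W_a/(P₁V₁) = 0.6609.
Path (b) isothermal: W = P₁V₁ ln(V₂/V₁) → W_b/(P₁V₁) = 0.8713.
W_a / W_b = 0.6609 / 0.8713 = 0.7585.

W_a / W_b ≈ 0.758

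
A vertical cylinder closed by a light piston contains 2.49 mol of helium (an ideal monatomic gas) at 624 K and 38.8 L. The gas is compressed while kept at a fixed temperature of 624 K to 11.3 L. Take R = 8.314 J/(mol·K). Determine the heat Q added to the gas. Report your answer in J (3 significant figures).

Q ≈ -15900 J

Isothermal ⇒ ΔU = 0, so Q = W = nRT ln(V₂/V₁).
Q = (2.49)(8.314)(624) ln(11.3/38.8) = 12918 × -1.234 = -15936 J.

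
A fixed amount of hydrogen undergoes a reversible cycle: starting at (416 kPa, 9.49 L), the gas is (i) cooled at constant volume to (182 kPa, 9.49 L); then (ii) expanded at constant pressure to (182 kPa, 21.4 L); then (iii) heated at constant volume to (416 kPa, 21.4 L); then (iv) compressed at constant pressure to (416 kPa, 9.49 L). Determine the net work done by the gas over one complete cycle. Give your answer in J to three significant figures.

W_net ≈ -2790 J

Constant-volume legs do no work.
W(ii) = (182)(21.4 − 9.49) = 2168 J; W(iv) = (416)(9.49 − 21.4) = -4955 J.
W_net = 2168 − 4955 = -2787 J (the counter-clockwise enclosed area).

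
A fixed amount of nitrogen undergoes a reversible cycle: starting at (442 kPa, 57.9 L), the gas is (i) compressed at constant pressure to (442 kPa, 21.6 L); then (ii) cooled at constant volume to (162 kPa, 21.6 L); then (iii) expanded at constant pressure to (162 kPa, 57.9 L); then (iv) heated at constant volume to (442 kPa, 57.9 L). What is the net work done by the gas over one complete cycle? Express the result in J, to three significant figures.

W_net ≈ -10200 J

Constant-volume legs do no work.
W(i) = (442)(21.6 − 57.9) = -16045 J; W(iii) = (162)(57.9 − 21.6) = 5881 J.
W_net = -16045 + 5881 = -10164 J (the counter-clockwise enclosed area).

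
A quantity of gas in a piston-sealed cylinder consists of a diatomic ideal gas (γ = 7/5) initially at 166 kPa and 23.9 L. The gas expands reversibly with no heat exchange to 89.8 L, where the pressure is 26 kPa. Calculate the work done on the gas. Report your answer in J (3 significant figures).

W ≈ -4080 J

Adiabatic: W = (P₁V₁ − P₂V₂)/(γ − 1) with γ = 7/5.
P₁V₁ = 3967 J, P₂V₂ = 2335 J.
W = (3967 − 2335) / 0.4 = 4082 J.
Work on gas = −W_by = -4082 J.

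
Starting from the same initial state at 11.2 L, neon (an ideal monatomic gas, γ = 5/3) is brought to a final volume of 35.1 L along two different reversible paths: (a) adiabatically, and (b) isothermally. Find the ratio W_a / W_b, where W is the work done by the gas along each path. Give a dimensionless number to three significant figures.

Path (a) adiabatic: W = P₁V₁(1 − (V₁/V₂)^(γ−1))/(γ−1) → W_a/(P₁V₁) = 0.7996.
Path (b) isothermal: W = P₁V₁ ln(V₂/V₁) → W_b/(P₁V₁) = 1.142.
W_a / W_b = 0.7996 / 1.142 = 0.7.

W_a / W_b ≈ 0.700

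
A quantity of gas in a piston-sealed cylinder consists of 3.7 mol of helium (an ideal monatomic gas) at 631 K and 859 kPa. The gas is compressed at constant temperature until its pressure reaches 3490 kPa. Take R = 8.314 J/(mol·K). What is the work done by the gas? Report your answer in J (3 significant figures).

W ≈ -27200 J

Isothermal process: W = nRT ln(V₂/V₁) = nRT ln(P₁/P₂).
W = (3.7)(8.314)(631) × ln(859/3490)
  = 19411 × ln(0.2461) = 19411 × -1.402
W_by_gas = -27212 J.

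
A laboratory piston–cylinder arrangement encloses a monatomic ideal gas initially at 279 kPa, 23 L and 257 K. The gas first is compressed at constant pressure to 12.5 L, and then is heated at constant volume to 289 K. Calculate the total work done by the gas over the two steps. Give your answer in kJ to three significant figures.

Step 1 (isobaric): W = PΔV = (279 kPa)(12.5 − 23 L) = -2930 J.
Step 2 (isochoric): W = 0 (constant volume).
W_total = -2930 + 0 = -2930 J.

W_total ≈ -2.93 kJ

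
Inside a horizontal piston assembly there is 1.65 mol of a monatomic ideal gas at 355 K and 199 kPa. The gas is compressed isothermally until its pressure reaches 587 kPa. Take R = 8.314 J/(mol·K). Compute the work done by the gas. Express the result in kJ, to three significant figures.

W ≈ -5.27 kJ

Isothermal process: W = nRT ln(V₂/V₁) = nRT ln(P₁/P₂).
W = (1.65)(8.314)(355) × ln(199/587)
  = 4870 × ln(0.339) = 4870 × -1.082
W_by_gas = -5268 J.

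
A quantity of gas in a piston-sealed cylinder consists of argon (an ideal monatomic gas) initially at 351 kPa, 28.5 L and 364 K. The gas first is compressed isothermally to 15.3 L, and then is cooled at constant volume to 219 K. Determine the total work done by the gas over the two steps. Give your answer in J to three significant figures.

W_total ≈ -6220 J

Step 1 (isothermal): W = P₁V₁ ln(V₂/V₁) = (10004) ln(15.3/28.5) = -6223 J.
Step 2 (isochoric): W = 0 (constant volume).
W_total = -6223 + 0 = -6223 J.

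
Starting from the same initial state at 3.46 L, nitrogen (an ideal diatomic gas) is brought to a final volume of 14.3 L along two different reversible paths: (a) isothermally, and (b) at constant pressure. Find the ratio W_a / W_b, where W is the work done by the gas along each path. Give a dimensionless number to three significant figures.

Path (a) isothermal: W = P₁V₁ ln(V₂/V₁) → W_a/(P₁V₁) = 1.419.
Path (b) isobaric: W = P₁(V₂ − V₁) → W_b/(P₁V₁) = 3.133.
W_a / W_b = 1.419 / 3.133 = 0.4529.

W_a / W_b ≈ 0.453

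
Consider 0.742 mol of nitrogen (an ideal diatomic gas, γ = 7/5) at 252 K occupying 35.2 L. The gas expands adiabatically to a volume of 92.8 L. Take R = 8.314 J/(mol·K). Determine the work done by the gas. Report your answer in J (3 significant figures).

Adiabatic: TV^(γ−1) = const with γ = 7/5.
T₂ = T₁ (V₁/V₂)^(γ−1) = 252 × (35.2/92.8)^0.4 = 252 × 0.6786 = 171 K.
W_by = nCᵥ(T₁ − T₂) = (0.742)(20.79)(252 − 171) = 1249 J.

W ≈ 1250 J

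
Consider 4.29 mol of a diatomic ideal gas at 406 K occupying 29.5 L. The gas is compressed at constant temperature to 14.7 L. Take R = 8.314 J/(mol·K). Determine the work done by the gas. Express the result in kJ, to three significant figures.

W ≈ -10.1 kJ

Isothermal: W = nRT ln(V₂/V₁).
W = (4.29)(8.314)(406) × ln(14.7/29.5)
  = 14481 × -0.6965
W_by_gas = -10087 J.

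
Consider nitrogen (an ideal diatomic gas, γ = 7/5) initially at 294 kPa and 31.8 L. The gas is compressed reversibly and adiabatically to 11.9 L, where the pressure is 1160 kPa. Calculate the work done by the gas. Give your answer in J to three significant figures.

W ≈ -11100 J

Adiabatic: W = (P₁V₁ − P₂V₂)/(γ − 1) with γ = 7/5.
P₁V₁ = 9349 J, P₂V₂ = 13804 J.
W = (9349 − 13804) / 0.4 = -11137 J.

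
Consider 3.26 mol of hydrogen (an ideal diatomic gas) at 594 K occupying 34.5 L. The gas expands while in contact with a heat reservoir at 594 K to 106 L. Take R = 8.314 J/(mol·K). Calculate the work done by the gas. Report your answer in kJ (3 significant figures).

W ≈ 18.1 kJ

Isothermal: W = nRT ln(V₂/V₁).
W = (3.26)(8.314)(594) × ln(106/34.5)
  = 16100 × 1.122
W_by_gas = 18071 J.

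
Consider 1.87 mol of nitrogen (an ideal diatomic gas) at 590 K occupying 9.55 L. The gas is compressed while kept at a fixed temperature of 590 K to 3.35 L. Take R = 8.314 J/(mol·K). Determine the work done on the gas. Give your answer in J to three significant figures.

Isothermal: W = nRT ln(V₂/V₁).
W = (1.87)(8.314)(590) × ln(3.35/9.55)
  = 9173 × -1.048
W_by_gas = -9609 J; work on gas = −W_by = 9609 J.

W ≈ 9610 J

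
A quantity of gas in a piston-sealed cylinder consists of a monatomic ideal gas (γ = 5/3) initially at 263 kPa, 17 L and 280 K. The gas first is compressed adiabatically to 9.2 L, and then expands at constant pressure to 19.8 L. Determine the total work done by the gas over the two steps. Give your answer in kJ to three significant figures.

Step 1 (adiabatic): W = (P₁V₁ − P₂V₂)/(γ−1) = (4471 − 6733)/0.667 = -3392 J.
After step 1: P = 731.8 kPa, V = 9.2 L, T = 421.6 K.
Step 2 (isobaric): W = PΔV = (731.8 kPa)(19.8 − 9.2 L) = 7757 J.
W_total = -3392 + 7757 = 4365 J.

W_total ≈ 4.36 kJ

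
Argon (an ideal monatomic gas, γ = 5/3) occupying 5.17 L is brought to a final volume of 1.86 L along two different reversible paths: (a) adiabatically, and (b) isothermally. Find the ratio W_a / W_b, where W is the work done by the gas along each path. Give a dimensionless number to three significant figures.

W_a / W_b ≈ 1.43

Path (a) adiabatic: W = P₁V₁(1 − (V₁/V₂)^(γ−1))/(γ−1) → W_a/(P₁V₁) = -1.465.
Path (b) isothermal: W = P₁V₁ ln(V₂/V₁) → W_b/(P₁V₁) = -1.022.
W_a / W_b = -1.465 / -1.022 = 1.433.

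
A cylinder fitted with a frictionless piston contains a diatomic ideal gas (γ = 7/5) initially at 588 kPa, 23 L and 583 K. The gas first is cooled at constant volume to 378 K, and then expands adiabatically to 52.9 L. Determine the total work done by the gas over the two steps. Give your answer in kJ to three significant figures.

Step 1 (isochoric): W = 0 (constant volume).
After step 1: P = 381.2 kPa (V unchanged).
Step 2 (adiabatic): W = (P₁V₁ − P₂V₂)/(γ−1) = (8769 − 6284)/0.4 = 6211 J.
W_total = 0 + 6211 = 6211 J.

W_total ≈ 6.21 kJ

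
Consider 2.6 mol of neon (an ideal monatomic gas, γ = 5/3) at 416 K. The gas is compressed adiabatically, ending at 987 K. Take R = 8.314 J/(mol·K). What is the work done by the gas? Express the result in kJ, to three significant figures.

Adiabatic ⇒ Q = 0, so W_by = −ΔU = nCᵥ(T₁ − T₂).
Cᵥ = 3R/2 = 12.47 J/(mol·K).
W = (2.6)(12.47)(416 − 987) = -18514 J.

W ≈ -18.5 kJ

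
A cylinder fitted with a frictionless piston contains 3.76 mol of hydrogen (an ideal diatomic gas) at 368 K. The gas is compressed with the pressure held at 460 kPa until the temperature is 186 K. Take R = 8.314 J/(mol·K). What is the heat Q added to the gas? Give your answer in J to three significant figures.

Q ≈ -19900 J

Isobaric: W = nRΔT = (3.76)(8.314)(-182) = -5689 J.
ΔU = nCᵥΔT with Cᵥ = 5R/2: ΔU = (3.76)(20.79)(-182) = -14224 J.
Q = ΔU + W = -14224 − 5689 = -19913 J.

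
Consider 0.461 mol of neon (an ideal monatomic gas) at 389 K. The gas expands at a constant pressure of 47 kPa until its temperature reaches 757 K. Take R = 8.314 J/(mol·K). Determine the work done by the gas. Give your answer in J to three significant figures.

Isobaric: W = P ΔV = nR ΔT.
W = (0.461)(8.314)(757 − 389) = 1410 J.

W ≈ 1410 J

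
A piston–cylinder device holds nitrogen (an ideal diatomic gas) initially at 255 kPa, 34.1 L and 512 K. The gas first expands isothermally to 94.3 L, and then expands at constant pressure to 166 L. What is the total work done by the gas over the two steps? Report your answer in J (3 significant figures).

W_total ≈ 15500 J

Step 1 (isothermal): W = P₁V₁ ln(V₂/V₁) = (8696) ln(94.3/34.1) = 8845 J.
After step 1: P = 92.21 kPa, V = 94.3 L, T = 512 K.
Step 2 (isobaric): W = PΔV = (92.21 kPa)(166 − 94.3 L) = 6612 J.
W_total = 8845 + 6612 = 15456 J.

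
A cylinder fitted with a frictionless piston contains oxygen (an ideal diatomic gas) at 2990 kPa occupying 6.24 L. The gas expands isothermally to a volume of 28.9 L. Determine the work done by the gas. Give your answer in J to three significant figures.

W ≈ 28600 J

Isothermal: W = nRT ln(V₂/V₁) = P₁V₁ ln(V₂/V₁).
P₁V₁ = (2990 kPa)(6.24 L) = 18658 J.
W = 18658 × ln(28.9/6.24) = 18658 × 1.533
W_by_gas = 28600 J.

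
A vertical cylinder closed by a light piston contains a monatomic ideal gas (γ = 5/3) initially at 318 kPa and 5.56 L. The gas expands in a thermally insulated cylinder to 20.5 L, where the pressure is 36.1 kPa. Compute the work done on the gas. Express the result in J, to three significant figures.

Adiabatic: W = (P₁V₁ − P₂V₂)/(γ − 1) with γ = 5/3.
P₁V₁ = 1768 J, P₂V₂ = 740.1 J.
W = (1768 − 740.1) / 0.6667 = 1542 J.
Work on gas = −W_by = -1542 J.

W ≈ -1540 J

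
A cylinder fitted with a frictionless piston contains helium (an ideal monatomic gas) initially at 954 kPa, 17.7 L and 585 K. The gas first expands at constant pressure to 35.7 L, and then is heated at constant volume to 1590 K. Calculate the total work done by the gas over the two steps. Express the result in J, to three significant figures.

W_total ≈ 17200 J

Step 1 (isobaric): W = PΔV = (954 kPa)(35.7 − 17.7 L) = 17172 J.
Step 2 (isochoric): W = 0 (constant volume).
W_total = 17172 + 0 = 17172 J.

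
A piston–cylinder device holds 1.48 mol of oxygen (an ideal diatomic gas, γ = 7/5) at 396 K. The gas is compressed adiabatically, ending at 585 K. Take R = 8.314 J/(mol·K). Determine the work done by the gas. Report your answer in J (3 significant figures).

W ≈ -5810 J

Adiabatic ⇒ Q = 0, so W_by = −ΔU = nCᵥ(T₁ − T₂).
Cᵥ = 5R/2 = 20.79 J/(mol·K).
W = (1.48)(20.79)(396 − 585) = -5814 J.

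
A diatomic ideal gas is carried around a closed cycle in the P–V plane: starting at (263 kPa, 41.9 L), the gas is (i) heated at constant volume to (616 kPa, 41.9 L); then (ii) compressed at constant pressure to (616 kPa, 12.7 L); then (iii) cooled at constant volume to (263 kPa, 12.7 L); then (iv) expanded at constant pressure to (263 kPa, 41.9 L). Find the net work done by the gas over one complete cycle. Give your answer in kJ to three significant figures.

Constant-volume legs do no work.
W(ii) = (616)(12.7 − 41.9) = -17987 J; W(iv) = (263)(41.9 − 12.7) = 7680 J.
W_net = -17987 + 7680 = -10308 J (the counter-clockwise enclosed area).

W_net ≈ -10.3 kJ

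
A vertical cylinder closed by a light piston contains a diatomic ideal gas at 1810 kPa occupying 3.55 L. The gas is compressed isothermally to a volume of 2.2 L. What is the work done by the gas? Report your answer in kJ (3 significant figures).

Isothermal: W = nRT ln(V₂/V₁) = P₁V₁ ln(V₂/V₁).
P₁V₁ = (1810 kPa)(3.55 L) = 6426 J.
W = 6426 × ln(2.2/3.55) = 6426 × -0.4785
W_by_gas = -3075 J.

W ≈ -3.07 kJ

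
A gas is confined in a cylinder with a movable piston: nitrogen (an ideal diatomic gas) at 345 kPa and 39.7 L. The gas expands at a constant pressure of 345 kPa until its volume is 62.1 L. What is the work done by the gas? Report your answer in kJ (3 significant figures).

W ≈ 7.73 kJ

Isobaric: W = P ΔV.
W = (345 kPa)(62.1 − 39.7 L) = (345)(22.4) = 7728 J.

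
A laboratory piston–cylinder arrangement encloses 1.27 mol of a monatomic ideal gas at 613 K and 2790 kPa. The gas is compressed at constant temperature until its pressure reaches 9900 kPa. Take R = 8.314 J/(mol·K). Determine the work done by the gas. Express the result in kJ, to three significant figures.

Isothermal process: W = nRT ln(V₂/V₁) = nRT ln(P₁/P₂).
W = (1.27)(8.314)(613) × ln(2790/9900)
  = 6473 × ln(0.2818) = 6473 × -1.266
W_by_gas = -8197 J.

W ≈ -8.20 kJ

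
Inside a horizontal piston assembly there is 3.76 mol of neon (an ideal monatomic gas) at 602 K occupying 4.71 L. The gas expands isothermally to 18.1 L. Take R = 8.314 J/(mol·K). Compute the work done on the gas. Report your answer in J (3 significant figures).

Isothermal: W = nRT ln(V₂/V₁).
W = (3.76)(8.314)(602) × ln(18.1/4.71)
  = 18819 × 1.346
W_by_gas = 25334 J; work on gas = −W_by = -25334 J.

W ≈ -25300 J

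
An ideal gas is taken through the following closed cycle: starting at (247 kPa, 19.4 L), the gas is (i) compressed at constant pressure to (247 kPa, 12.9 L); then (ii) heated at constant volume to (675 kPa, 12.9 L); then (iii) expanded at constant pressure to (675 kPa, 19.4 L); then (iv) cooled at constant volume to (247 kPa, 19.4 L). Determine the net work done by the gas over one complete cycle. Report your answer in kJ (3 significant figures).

Constant-volume legs do no work.
W(i) = (247)(12.9 − 19.4) = -1605 J; W(iii) = (675)(19.4 − 12.9) = 4387 J.
W_net = -1605 + 4387 = 2782 J (the clockwise enclosed area).

W_net ≈ 2.78 kJ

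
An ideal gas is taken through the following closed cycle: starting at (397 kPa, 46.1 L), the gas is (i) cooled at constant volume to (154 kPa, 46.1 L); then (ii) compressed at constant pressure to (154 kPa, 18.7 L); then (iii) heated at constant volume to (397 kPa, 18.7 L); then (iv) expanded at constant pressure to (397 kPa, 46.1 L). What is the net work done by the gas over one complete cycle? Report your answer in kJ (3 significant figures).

Constant-volume legs do no work.
W(ii) = (154)(18.7 − 46.1) = -4220 J; W(iv) = (397)(46.1 − 18.7) = 10878 J.
W_net = -4220 + 10878 = 6658 J (the clockwise enclosed area).

W_net ≈ 6.66 kJ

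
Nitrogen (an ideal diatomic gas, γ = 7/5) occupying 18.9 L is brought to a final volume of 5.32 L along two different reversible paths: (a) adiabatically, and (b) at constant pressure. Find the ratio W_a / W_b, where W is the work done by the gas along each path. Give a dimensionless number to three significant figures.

W_a / W_b ≈ 2.30

Path (a) adiabatic: W = P₁V₁(1 − (V₁/V₂)^(γ−1))/(γ−1) → W_a/(P₁V₁) = -1.651.
Path (b) isobaric: W = P₁(V₂ − V₁) → W_b/(P₁V₁) = -0.7185.
W_a / W_b = -1.651 / -0.7185 = 2.298.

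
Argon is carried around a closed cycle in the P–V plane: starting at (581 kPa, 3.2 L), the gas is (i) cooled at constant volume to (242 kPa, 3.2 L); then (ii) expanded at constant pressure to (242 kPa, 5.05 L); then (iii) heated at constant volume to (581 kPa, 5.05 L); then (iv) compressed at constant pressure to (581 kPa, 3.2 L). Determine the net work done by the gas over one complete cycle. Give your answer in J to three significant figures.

W_net ≈ -627 J

Constant-volume legs do no work.
W(ii) = (242)(5.05 − 3.2) = 447.7 J; W(iv) = (581)(3.2 − 5.05) = -1075 J.
W_net = 447.7 − 1075 = -627.1 J (the counter-clockwise enclosed area).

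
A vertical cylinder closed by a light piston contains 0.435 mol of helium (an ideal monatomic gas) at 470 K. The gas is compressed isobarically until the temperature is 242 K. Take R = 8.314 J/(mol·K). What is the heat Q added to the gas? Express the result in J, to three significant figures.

Isobaric: W = nRΔT = (0.435)(8.314)(-228) = -824.6 J.
ΔU = nCᵥΔT with Cᵥ = 3R/2: ΔU = (0.435)(12.47)(-228) = -1237 J.
Q = ΔU + W = -1237 − 824.6 = -2061 J.

Q ≈ -2060 J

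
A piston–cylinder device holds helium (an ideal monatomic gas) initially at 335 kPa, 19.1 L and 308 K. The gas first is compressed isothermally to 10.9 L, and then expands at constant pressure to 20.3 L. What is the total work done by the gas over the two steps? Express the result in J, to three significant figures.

W_total ≈ 1930 J

Step 1 (isothermal): W = P₁V₁ ln(V₂/V₁) = (6399) ln(10.9/19.1) = -3589 J.
After step 1: P = 587 kPa, V = 10.9 L, T = 308 K.
Step 2 (isobaric): W = PΔV = (587 kPa)(20.3 − 10.9 L) = 5518 J.
W_total = -3589 + 5518 = 1929 J.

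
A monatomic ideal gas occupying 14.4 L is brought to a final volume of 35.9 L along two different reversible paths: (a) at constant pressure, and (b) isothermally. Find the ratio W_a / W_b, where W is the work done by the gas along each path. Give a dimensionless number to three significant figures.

Path (a) isobaric: W = P₁(V₂ − V₁) → W_a/(P₁V₁) = 1.493.
Path (b) isothermal: W = P₁V₁ ln(V₂/V₁) → W_b/(P₁V₁) = 0.9135.
W_a / W_b = 1.493 / 0.9135 = 1.634.

W_a / W_b ≈ 1.63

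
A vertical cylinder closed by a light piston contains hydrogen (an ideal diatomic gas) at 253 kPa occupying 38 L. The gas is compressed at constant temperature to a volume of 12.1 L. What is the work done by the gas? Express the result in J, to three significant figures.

Isothermal: W = nRT ln(V₂/V₁) = P₁V₁ ln(V₂/V₁).
P₁V₁ = (253 kPa)(38 L) = 9614 J.
W = 9614 × ln(12.1/38) = 9614 × -1.144
W_by_gas = -11002 J.

W ≈ -11000 J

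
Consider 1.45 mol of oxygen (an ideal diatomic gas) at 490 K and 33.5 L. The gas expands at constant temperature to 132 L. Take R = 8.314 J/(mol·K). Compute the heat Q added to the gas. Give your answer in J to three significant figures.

Isothermal ⇒ ΔU = 0, so Q = W = nRT ln(V₂/V₁).
Q = (1.45)(8.314)(490) ln(132/33.5) = 5907 × 1.371 = 8100 J.

Q ≈ 8100 J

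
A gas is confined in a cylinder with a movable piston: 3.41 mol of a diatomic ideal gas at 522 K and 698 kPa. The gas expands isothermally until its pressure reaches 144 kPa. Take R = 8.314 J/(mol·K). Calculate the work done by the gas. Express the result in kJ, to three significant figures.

W ≈ 23.4 kJ

Isothermal process: W = nRT ln(V₂/V₁) = nRT ln(P₁/P₂).
W = (3.41)(8.314)(522) × ln(698/144)
  = 14799 × ln(4.847) = 14799 × 1.578
W_by_gas = 23359 J.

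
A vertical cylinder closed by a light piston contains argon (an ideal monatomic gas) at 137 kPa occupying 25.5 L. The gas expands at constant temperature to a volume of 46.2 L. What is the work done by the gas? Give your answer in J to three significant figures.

W ≈ 2080 J

Isothermal: W = nRT ln(V₂/V₁) = P₁V₁ ln(V₂/V₁).
P₁V₁ = (137 kPa)(25.5 L) = 3494 J.
W = 3494 × ln(46.2/25.5) = 3494 × 0.5943
W_by_gas = 2076 J.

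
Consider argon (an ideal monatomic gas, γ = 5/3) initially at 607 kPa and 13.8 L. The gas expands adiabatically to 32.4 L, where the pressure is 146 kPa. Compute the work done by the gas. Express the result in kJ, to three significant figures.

Adiabatic: W = (P₁V₁ − P₂V₂)/(γ − 1) with γ = 5/3.
P₁V₁ = 8377 J, P₂V₂ = 4730 J.
W = (8377 − 4730) / 0.6667 = 5469 J.

W ≈ 5.47 kJ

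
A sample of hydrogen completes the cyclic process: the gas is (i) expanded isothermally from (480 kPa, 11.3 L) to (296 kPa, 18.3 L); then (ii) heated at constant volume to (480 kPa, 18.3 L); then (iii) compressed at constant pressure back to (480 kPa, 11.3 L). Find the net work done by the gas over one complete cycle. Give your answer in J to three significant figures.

Leg (i): W = PᵢVᵢ ln(V_f/Vᵢ) = (5424) ln(18.3/11.3) = 2615 J.
Leg (ii): W = 0.
Leg (iii): W = PΔV = (480)(11.3 − 18.3) = -3360 J.
W_net = 2615 − 3360 = -745.1 J.

W_net ≈ -745 J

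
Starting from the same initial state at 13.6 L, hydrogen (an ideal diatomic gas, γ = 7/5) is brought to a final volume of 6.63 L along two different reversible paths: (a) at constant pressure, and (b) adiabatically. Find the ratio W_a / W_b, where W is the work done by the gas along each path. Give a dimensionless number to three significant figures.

Path (a) isobaric: W = P₁(V₂ − V₁) → W_a/(P₁V₁) = -0.5125.
Path (b) adiabatic: W = P₁V₁(1 − (V₁/V₂)^(γ−1))/(γ−1) → W_b/(P₁V₁) = -0.8323.
W_a / W_b = -0.5125 / -0.8323 = 0.6157.

W_a / W_b ≈ 0.616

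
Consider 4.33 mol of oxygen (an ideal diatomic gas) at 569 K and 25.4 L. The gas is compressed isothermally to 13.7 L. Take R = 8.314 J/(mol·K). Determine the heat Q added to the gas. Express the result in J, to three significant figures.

Isothermal ⇒ ΔU = 0, so Q = W = nRT ln(V₂/V₁).
Q = (4.33)(8.314)(569) ln(13.7/25.4) = 20484 × -0.6174 = -12646 J.

Q ≈ -12600 J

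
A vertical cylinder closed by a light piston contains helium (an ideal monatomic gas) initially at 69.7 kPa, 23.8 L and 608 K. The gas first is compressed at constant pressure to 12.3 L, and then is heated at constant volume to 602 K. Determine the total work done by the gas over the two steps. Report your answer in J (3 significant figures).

Step 1 (isobaric): W = PΔV = (69.7 kPa)(12.3 − 23.8 L) = -801.6 J.
Step 2 (isochoric): W = 0 (constant volume).
W_total = -801.6 + 0 = -801.6 J.

W_total ≈ -802 J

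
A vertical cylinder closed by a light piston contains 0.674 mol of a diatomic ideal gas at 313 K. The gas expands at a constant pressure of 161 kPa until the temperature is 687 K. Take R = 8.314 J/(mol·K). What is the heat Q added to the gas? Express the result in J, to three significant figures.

Q ≈ 7340 J

Isobaric: W = nRΔT = (0.674)(8.314)(374) = 2096 J.
ΔU = nCᵥΔT with Cᵥ = 5R/2: ΔU = (0.674)(20.79)(374) = 5239 J.
Q = ΔU + W = 5239 + 2096 = 7335 J.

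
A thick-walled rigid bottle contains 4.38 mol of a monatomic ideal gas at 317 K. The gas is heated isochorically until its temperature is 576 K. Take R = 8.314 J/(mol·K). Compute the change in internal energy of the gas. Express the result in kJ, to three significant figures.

Constant volume ⇒ W = 0, so Q = ΔU = nCᵥΔT with Cᵥ = 3R/2 = 12.47 J/(mol·K).
ΔU = (4.38)(12.47)(576 − 317) = 14147 J.

ΔU ≈ 14.1 kJ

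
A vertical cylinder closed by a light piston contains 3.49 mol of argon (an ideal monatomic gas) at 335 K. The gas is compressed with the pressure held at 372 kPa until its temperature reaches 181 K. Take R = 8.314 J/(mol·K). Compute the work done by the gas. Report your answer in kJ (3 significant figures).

W ≈ -4.47 kJ

Isobaric: W = P ΔV = nR ΔT.
W = (3.49)(8.314)(181 − 335) = -4468 J.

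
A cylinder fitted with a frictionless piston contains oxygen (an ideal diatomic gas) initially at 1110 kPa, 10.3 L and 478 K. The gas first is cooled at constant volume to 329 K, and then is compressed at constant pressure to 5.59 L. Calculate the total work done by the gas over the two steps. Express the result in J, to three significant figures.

W_total ≈ -3600 J

Step 1 (isochoric): W = 0 (constant volume).
After step 1: P = 764 kPa (V unchanged).
Step 2 (isobaric): W = PΔV = (764 kPa)(5.59 − 10.3 L) = -3598 J.
W_total = 0 − 3598 = -3598 J.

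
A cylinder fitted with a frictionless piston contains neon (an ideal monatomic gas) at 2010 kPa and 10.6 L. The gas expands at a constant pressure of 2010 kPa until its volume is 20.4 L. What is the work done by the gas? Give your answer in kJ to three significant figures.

Isobaric: W = P ΔV.
W = (2010 kPa)(20.4 − 10.6 L) = (2010)(9.8) = 19698 J.

W ≈ 19.7 kJ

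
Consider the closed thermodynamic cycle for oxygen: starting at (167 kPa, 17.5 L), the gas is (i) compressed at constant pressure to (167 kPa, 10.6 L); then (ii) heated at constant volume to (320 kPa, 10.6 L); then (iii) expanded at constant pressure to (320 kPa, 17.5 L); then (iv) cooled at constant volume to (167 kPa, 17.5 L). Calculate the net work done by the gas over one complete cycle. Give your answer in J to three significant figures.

Constant-volume legs do no work.
W(i) = (167)(10.6 − 17.5) = -1152 J; W(iii) = (320)(17.5 − 10.6) = 2208 J.
W_net = -1152 + 2208 = 1056 J (the clockwise enclosed area).

W_net ≈ 1060 J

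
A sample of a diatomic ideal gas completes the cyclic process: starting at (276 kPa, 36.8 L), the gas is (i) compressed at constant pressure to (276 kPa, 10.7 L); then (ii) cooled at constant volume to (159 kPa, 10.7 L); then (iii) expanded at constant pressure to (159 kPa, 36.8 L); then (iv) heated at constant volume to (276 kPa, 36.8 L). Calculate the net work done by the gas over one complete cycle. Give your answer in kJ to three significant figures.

W_net ≈ -3.05 kJ

Constant-volume legs do no work.
W(i) = (276)(10.7 − 36.8) = -7204 J; W(iii) = (159)(36.8 − 10.7) = 4150 J.
W_net = -7204 + 4150 = -3054 J (the counter-clockwise enclosed area).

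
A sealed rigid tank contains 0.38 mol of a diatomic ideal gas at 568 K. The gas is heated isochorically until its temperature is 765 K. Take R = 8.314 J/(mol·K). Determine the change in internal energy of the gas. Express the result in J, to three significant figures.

ΔU ≈ 1560 J

Constant volume ⇒ W = 0, so Q = ΔU = nCᵥΔT with Cᵥ = 5R/2 = 20.79 J/(mol·K).
ΔU = (0.38)(20.79)(765 − 568) = 1556 J.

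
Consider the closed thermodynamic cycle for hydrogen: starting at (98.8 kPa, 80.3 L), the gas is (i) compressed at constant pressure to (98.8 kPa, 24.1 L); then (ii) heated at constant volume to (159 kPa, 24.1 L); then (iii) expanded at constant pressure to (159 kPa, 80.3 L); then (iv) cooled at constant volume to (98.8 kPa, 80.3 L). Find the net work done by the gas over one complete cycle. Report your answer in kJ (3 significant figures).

W_net ≈ 3.38 kJ

Constant-volume legs do no work.
W(i) = (98.8)(24.1 − 80.3) = -5553 J; W(iii) = (159)(80.3 − 24.1) = 8936 J.
W_net = -5553 + 8936 = 3383 J (the clockwise enclosed area).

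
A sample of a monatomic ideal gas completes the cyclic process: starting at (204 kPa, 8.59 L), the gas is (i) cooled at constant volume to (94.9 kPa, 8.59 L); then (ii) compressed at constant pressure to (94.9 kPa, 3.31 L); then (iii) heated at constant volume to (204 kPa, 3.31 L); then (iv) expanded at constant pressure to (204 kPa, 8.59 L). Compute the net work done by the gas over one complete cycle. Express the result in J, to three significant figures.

W_net ≈ 576 J

Constant-volume legs do no work.
W(ii) = (94.9)(3.31 − 8.59) = -501.1 J; W(iv) = (204)(8.59 − 3.31) = 1077 J.
W_net = -501.1 + 1077 = 576 J (the clockwise enclosed area).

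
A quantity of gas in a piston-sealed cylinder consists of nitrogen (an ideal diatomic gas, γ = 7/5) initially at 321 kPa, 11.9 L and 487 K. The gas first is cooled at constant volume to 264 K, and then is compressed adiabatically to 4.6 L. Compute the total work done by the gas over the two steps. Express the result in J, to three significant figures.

W_total ≈ -2390 J

Step 1 (isochoric): W = 0 (constant volume).
After step 1: P = 174 kPa (V unchanged).
Step 2 (adiabatic): W = (P₁V₁ − P₂V₂)/(γ−1) = (2071 − 3029)/0.4 = -2395 J.
W_total = 0 − 2395 = -2395 J.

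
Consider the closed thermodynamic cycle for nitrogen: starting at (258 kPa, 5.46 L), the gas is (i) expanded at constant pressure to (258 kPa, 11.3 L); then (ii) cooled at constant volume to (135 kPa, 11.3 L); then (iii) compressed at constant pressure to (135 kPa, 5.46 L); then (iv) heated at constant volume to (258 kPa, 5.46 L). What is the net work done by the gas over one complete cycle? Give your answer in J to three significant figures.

W_net ≈ 718 J

Constant-volume legs do no work.
W(i) = (258)(11.3 − 5.46) = 1507 J; W(iii) = (135)(5.46 − 11.3) = -788.4 J.
W_net = 1507 − 788.4 = 718.3 J (the clockwise enclosed area).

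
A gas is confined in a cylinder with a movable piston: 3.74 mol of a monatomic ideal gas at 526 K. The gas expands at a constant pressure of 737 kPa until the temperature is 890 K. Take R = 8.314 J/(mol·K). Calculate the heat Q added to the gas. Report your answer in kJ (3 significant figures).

Isobaric: W = nRΔT = (3.74)(8.314)(364) = 11318 J.
ΔU = nCᵥΔT with Cᵥ = 3R/2: ΔU = (3.74)(12.47)(364) = 16978 J.
Q = ΔU + W = 16978 + 11318 = 28296 J.

Q ≈ 28.3 kJ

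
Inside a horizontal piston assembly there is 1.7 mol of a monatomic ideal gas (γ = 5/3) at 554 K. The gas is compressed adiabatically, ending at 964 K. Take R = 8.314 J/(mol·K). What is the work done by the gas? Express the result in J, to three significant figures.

W ≈ -8690 J

Adiabatic ⇒ Q = 0, so W_by = −ΔU = nCᵥ(T₁ − T₂).
Cᵥ = 3R/2 = 12.47 J/(mol·K).
W = (1.7)(12.47)(554 − 964) = -8692 J.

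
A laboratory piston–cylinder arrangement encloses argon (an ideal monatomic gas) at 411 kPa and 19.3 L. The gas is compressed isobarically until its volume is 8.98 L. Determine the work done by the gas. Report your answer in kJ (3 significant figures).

Isobaric: W = P ΔV.
W = (411 kPa)(8.98 − 19.3 L) = (411)(-10.32) = -4242 J.

W ≈ -4.24 kJ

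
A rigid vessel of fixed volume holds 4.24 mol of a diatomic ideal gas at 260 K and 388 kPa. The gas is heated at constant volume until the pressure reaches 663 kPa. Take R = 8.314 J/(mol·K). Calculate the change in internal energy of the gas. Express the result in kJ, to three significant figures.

Constant volume ⇒ W = 0, so Q = ΔU = nCᵥΔT with Cᵥ = 5R/2 = 20.79 J/(mol·K).
At constant V, T₂/T₁ = P₂/P₁ ⇒ ΔT = T₁(P₂/P₁ − 1) = 260·(663/388 − 1) = 184.3 K.
ΔU = (4.24)(20.79)(184.3) = 16240 J.

ΔU ≈ 16.2 kJ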